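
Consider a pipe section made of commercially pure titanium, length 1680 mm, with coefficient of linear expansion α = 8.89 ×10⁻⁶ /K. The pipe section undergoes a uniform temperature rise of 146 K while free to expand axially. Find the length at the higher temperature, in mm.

1682.2 mm

ΔL = α·L₀·ΔT = 8.89×10⁻⁶ × 1680 mm × 146.0 K = 2.18 mm.
L = L₀ + ΔL = 1680 + 2.18 = 1682.2 mm.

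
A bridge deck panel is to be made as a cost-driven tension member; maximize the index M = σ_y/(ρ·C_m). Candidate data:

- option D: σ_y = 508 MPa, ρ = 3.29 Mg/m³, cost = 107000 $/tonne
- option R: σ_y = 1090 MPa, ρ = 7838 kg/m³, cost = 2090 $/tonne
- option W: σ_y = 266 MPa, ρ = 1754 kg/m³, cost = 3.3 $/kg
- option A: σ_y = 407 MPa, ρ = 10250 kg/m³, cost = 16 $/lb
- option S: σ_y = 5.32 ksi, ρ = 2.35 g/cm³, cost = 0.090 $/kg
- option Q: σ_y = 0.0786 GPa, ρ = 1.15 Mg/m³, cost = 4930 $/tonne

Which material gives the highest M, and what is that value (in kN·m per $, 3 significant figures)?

option S, M = 173 kN·m per $

Normalizing units and computing the index:
  option D: σ_y = 508.0 MPa, ρ = 3290 kg/m³, cost = 107.0 $/kg
  option R: σ_y = 1090 MPa, ρ = 7838 kg/m³, cost = 2.090 $/kg
  option W: σ_y = 266.0 MPa, ρ = 1754 kg/m³, cost = 3.300 $/kg
  option A: σ_y = 407.0 MPa, ρ = 10250 kg/m³, cost = 35.27 $/kg
  option S: σ_y = 36.68 MPa, ρ = 2350 kg/m³, cost = 0.09000 $/kg
  option Q: σ_y = 78.60 MPa, ρ = 1150 kg/m³, cost = 4.930 $/kg
  option S: M = 173 kN·m per $
  option R: M = 66.5 kN·m per $
  option W: M = 46.0 kN·m per $
  option Q: M = 13.9 kN·m per $
  option D: M = 1.44 kN·m per $
  option A: M = 1.13 kN·m per $
Highest index: option S.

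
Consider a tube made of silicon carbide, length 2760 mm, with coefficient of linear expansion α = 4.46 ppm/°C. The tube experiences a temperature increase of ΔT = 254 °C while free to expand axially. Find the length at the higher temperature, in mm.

ΔL = α·L₀·ΔT = 4.46×10⁻⁶ × 2760 mm × 254.0 K = 3.13 mm.
L = L₀ + ΔL = 2760 + 3.13 = 2763.1 mm.

2763.1 mm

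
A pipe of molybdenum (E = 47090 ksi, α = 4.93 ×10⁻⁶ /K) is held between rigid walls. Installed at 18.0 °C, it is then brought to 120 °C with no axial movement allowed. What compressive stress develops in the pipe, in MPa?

163 MPa

E = 47090 ksi = 324.7 GPa.
ΔT = 102.0 K. Constrained thermal stress σ = E·α·ΔT = 324.7×10³ MPa × 4.93×10⁻⁶ × 102.0 = 163 MPa (compressive).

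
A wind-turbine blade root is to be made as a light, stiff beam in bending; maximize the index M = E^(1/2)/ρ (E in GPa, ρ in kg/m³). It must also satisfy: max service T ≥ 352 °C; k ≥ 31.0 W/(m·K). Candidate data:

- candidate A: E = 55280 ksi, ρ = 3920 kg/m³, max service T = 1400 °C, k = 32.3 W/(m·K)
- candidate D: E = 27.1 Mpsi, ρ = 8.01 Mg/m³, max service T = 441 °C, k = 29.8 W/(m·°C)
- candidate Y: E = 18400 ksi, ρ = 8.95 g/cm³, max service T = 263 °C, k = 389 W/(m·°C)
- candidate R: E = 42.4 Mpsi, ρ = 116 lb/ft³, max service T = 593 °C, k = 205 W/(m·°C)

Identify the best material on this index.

candidate R

Screen on constraints: max service T ≥ 352 °C; k ≥ 31.0 W/(m·K). Survivors: candidate A, candidate R.
In SI units:
  candidate A: E = 381.1 GPa, ρ = 3920 kg/m³
  candidate R: E = 292.3 GPa, ρ = 1858 kg/m³
  candidate R: M = 9.20×10⁻³
  candidate A: M = 4.98×10⁻³
Candidate R has the largest M.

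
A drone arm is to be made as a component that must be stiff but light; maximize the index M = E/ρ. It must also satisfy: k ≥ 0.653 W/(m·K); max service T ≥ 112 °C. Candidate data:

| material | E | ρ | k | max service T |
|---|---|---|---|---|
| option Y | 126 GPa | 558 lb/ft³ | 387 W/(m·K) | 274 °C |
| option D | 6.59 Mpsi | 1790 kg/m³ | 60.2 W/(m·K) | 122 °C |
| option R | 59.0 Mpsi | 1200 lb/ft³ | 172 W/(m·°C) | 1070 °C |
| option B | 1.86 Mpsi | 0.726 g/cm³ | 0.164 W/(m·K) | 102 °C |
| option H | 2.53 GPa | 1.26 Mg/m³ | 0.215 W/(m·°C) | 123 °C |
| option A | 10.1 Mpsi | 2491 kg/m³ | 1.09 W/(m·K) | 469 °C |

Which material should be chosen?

option A

Screen on constraints: k ≥ 0.653 W/(m·K); max service T ≥ 112 °C. Survivors: option Y, option D, option R, option A.
Normalizing units and computing the index:
  option Y: E = 126.0 GPa, ρ = 8938 kg/m³
  option D: E = 45.44 GPa, ρ = 1790 kg/m³
  option R: E = 406.8 GPa, ρ = 19220 kg/m³
  option A: E = 69.64 GPa, ρ = 2491 kg/m³
  option A: M = 28.0 MN·m/kg
  option D: M = 25.4 MN·m/kg
  option R: M = 21.2 MN·m/kg
  option Y: M = 14.1 MN·m/kg
Option A ranks first.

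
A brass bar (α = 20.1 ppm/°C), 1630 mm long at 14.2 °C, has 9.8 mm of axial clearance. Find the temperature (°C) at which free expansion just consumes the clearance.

α·L₀·ΔT = 9.8 mm ⇒ ΔT = 9.8 / (20.1×10⁻⁶ × 1630.0) = 299.1 K.
T = 14.2 + 299.1 = 313.3 °C.

313 °C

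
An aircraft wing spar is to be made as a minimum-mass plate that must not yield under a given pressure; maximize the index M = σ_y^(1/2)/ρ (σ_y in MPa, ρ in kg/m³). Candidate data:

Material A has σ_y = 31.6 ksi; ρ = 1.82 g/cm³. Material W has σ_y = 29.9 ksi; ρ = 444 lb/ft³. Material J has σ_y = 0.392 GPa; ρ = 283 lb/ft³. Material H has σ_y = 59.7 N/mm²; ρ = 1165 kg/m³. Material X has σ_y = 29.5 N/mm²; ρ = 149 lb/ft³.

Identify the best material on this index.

material A

After converting to SI:
  material A: σ_y = 217.9 MPa, ρ = 1820 kg/m³
  material W: σ_y = 206.2 MPa, ρ = 7112 kg/m³
  material J: σ_y = 392.0 MPa, ρ = 4533 kg/m³
  material H: σ_y = 59.70 MPa, ρ = 1165 kg/m³
  material X: σ_y = 29.50 MPa, ρ = 2387 kg/m³
  material A: M = 8.11×10⁻³
  material H: M = 6.63×10⁻³
  material J: M = 4.37×10⁻³
  material X: M = 2.28×10⁻³
  material W: M = 2.02×10⁻³
Material A has the largest M.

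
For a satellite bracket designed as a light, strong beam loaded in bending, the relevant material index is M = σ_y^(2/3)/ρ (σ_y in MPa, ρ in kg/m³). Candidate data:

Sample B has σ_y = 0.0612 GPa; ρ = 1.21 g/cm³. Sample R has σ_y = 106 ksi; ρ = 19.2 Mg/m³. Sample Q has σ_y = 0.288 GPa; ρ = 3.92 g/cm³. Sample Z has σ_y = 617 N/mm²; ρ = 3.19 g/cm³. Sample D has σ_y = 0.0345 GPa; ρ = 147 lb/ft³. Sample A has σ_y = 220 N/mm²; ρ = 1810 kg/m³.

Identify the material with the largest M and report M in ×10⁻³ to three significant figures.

Putting every candidate on a common basis:
  sample B: σ_y = 61.20 MPa, ρ = 1210 kg/m³
  sample R: σ_y = 730.8 MPa, ρ = 19200 kg/m³
  sample Q: σ_y = 288.0 MPa, ρ = 3920 kg/m³
  sample Z: σ_y = 617.0 MPa, ρ = 3190 kg/m³
  sample D: σ_y = 34.50 MPa, ρ = 2355 kg/m³
  sample A: σ_y = 220.0 MPa, ρ = 1810 kg/m³
  sample Z: M = 22.7×10⁻³
  sample A: M = 20.1×10⁻³
  sample B: M = 12.8×10⁻³
  sample Q: M = 11.1×10⁻³
  sample D: M = 4.50×10⁻³
  sample R: M = 4.23×10⁻³
Sample Z has the largest M.

sample Z, M = 22.7×10⁻³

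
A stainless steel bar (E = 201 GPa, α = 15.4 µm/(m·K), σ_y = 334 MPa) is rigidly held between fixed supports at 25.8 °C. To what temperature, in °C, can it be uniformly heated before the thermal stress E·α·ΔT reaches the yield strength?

E·α·ΔT = 334.0 MPa ⇒ ΔT = 334.0 / (201.0×10³ × 15.4×10⁻⁶) = 107.9 K.
T = 25.8 + 107.9 = 133.7 °C.

134 °C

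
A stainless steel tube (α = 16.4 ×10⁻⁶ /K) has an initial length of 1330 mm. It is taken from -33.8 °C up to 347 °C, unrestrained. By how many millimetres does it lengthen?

ΔT = 347 − (-33.8) = 380.8 K.
ΔL = α·L₀·ΔT = 16.4×10⁻⁶ × 1330 mm × 380.8 K = 8.31 mm.

8.31 mm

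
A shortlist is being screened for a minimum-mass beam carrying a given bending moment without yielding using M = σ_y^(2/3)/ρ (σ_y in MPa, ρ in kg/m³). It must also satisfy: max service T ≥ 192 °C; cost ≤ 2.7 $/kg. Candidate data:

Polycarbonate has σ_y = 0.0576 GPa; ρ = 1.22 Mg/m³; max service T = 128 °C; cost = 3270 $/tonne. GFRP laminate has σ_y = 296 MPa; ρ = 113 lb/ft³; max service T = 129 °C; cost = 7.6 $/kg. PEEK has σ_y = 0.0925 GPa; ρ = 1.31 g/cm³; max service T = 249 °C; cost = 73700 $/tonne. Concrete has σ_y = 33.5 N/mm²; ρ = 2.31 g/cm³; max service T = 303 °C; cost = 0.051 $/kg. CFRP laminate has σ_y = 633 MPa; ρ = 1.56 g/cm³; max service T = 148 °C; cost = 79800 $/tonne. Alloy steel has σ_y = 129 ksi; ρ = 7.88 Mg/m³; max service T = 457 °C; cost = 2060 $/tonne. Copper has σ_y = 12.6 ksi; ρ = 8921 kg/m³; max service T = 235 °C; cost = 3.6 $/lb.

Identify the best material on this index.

Screen on constraints: max service T ≥ 192 °C; cost ≤ 2.7 $/kg. Survivors: concrete, alloy steel.
After converting to SI:
  concrete: σ_y = 33.50 MPa, ρ = 2310 kg/m³
  alloy steel: σ_y = 889.4 MPa, ρ = 7880 kg/m³
  alloy steel: M = 11.7×10⁻³
  concrete: M = 4.50×10⁻³
The maximum is for alloy steel.

alloy steel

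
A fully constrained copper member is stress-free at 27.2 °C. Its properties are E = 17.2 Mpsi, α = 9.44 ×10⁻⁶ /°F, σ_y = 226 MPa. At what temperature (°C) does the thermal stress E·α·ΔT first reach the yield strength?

E = 17.2 Mpsi = 118.6 GPa.
α = 9.44×10⁻⁶/°F × 9/5 = 17.0×10⁻⁶/K.
E·α·ΔT = 226.0 MPa ⇒ ΔT = 226.0 / (118.6×10³ × 17.0×10⁻⁶) = 112.2 K.
T = 27.2 + 112.2 = 139.4 °C.

139 °C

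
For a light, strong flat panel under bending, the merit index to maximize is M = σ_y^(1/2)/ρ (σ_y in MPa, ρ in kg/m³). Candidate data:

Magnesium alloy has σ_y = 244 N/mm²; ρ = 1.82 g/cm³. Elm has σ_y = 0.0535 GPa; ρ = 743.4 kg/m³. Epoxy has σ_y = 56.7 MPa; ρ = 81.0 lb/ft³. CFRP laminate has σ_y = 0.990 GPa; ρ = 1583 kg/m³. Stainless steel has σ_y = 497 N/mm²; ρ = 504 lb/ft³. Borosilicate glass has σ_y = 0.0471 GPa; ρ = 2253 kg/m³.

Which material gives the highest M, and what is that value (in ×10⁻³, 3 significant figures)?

CFRP laminate, M = 19.9×10⁻³

After converting to SI:
  magnesium alloy: σ_y = 244.0 MPa, ρ = 1820 kg/m³
  elm: σ_y = 53.50 MPa, ρ = 743.4 kg/m³
  epoxy: σ_y = 56.70 MPa, ρ = 1297 kg/m³
  CFRP laminate: σ_y = 990.0 MPa, ρ = 1583 kg/m³
  stainless steel: σ_y = 497.0 MPa, ρ = 8073 kg/m³
  borosilicate glass: σ_y = 47.10 MPa, ρ = 2253 kg/m³
  CFRP laminate: M = 19.9×10⁻³
  elm: M = 9.84×10⁻³
  magnesium alloy: M = 8.58×10⁻³
  epoxy: M = 5.80×10⁻³
  borosilicate glass: M = 3.05×10⁻³
  stainless steel: M = 2.76×10⁻³
The maximum is for CFRP laminate.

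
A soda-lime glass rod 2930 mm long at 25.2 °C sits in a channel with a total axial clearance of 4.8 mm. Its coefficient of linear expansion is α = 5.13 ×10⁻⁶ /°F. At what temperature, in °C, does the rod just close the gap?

203 °C

α = 5.13×10⁻⁶/°F × 9/5 = 9.23×10⁻⁶/K.
α·L₀·ΔT = 4.8 mm ⇒ ΔT = 4.8 / (9.23×10⁻⁶ × 2930.0) = 177.4 K.
T = 25.2 + 177.4 = 202.6 °C.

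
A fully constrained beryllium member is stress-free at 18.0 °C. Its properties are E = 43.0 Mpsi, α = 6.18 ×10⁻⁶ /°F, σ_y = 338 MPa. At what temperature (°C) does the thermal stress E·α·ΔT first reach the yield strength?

E = 43.0 Mpsi = 296.5 GPa.
α = 6.18×10⁻⁶/°F × 9/5 = 11.1×10⁻⁶/K.
E·α·ΔT = 338.0 MPa ⇒ ΔT = 338.0 / (296.5×10³ × 11.1×10⁻⁶) = 102.5 K.
T = 18.0 + 102.5 = 120.5 °C.

120 °C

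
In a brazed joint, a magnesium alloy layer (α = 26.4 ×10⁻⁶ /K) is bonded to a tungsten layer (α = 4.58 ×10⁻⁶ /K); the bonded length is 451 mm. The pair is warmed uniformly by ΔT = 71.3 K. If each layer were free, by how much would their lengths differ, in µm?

702 µm

Δα = |26.4 − 4.58|×10⁻⁶/K = 21.8×10⁻⁶/K.
ΔL_mismatch = Δα·L·ΔT = 21.8×10⁻⁶ × 451.0 mm × 71.3 K = 702 µm.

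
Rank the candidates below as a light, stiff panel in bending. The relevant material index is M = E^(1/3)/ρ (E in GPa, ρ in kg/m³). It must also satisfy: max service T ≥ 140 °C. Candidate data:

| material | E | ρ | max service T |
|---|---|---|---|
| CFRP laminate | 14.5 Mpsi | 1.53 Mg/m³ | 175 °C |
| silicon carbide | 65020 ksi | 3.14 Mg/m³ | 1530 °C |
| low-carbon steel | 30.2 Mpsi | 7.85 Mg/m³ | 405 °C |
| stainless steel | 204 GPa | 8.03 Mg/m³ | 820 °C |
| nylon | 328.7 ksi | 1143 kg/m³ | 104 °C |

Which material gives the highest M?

CFRP laminate

Screen on constraints: max service T ≥ 140 °C. Survivors: CFRP laminate, silicon carbide, low-carbon steel, stainless steel.
Convert each candidate to consistent units, then evaluate M:
  CFRP laminate: E = 99.97 GPa, ρ = 1530 kg/m³
  silicon carbide: E = 448.3 GPa, ρ = 3140 kg/m³
  low-carbon steel: E = 208.2 GPa, ρ = 7850 kg/m³
  stainless steel: E = 204.0 GPa, ρ = 8030 kg/m³
  CFRP laminate: M = 3.03×10⁻³
  silicon carbide: M = 2.44×10⁻³
  low-carbon steel: M = 0.755×10⁻³
  stainless steel: M = 0.733×10⁻³
CFRP laminate has the largest M.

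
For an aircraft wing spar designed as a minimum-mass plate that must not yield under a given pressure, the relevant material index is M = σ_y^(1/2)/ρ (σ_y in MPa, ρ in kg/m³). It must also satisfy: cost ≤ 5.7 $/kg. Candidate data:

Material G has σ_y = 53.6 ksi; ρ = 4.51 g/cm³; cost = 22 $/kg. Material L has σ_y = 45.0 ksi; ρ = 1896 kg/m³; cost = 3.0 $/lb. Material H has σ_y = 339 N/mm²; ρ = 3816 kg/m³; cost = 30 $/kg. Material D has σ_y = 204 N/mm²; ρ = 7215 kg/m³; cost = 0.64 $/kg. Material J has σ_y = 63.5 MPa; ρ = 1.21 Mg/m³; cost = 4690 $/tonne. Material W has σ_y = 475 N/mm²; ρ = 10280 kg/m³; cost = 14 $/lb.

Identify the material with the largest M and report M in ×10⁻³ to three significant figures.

Screen on constraints: cost ≤ 5.7 $/kg. Survivors: material D, material J.
Normalizing units and computing the index:
  material D: σ_y = 204.0 MPa, ρ = 7215 kg/m³
  material J: σ_y = 63.50 MPa, ρ = 1210 kg/m³
  material J: M = 6.59×10⁻³
  material D: M = 1.98×10⁻³
Material J has the largest M.

material J, M = 6.59×10⁻³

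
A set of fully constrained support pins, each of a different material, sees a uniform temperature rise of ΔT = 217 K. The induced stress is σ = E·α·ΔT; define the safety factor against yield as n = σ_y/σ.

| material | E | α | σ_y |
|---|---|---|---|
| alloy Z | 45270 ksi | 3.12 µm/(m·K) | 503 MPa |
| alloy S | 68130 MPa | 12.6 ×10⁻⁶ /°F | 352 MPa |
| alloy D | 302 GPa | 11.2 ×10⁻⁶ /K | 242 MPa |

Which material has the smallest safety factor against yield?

alloy D

Per material, after unit conversion:
  alloy Z: E = 312.1, α = 3.12, σ_y = 503.0 → σ = 211 MPa, n = 2.38
  alloy S: E = 68.13, α = 22.7, σ_y = 352.0 → σ = 335 MPa, n = 1.05
  alloy D: E = 302.0, α = 11.2, σ_y = 242.0 → σ = 734 MPa, n = 0.330
Alloy D has the lowest safety factor, n = 0.330.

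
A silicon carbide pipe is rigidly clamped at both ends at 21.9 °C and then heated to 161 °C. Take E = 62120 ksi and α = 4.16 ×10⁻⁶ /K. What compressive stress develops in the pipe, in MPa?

E = 62120 ksi = 428.3 GPa.
ΔT = 139.1 K. Constrained thermal stress σ = E·α·ΔT = 428.3×10³ MPa × 4.16×10⁻⁶ × 139.1 = 248 MPa (compressive).

248 MPa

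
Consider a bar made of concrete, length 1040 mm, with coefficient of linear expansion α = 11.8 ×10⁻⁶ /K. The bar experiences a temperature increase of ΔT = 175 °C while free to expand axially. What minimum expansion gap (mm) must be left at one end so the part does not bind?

ΔL = α·L₀·ΔT = 11.8×10⁻⁶ × 1040 mm × 175.0 K = 2.15 mm.

2.15 mm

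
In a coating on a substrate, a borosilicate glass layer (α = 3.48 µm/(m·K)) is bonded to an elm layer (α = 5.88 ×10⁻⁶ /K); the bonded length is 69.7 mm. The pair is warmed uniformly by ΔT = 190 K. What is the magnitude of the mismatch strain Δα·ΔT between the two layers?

4.56×10⁻⁴

Δα = |3.48 − 5.88|×10⁻⁶/K = 2.40×10⁻⁶/K.
Mismatch strain = Δα·ΔT = 2.40×10⁻⁶ × 190.0 = 4.56×10⁻⁴.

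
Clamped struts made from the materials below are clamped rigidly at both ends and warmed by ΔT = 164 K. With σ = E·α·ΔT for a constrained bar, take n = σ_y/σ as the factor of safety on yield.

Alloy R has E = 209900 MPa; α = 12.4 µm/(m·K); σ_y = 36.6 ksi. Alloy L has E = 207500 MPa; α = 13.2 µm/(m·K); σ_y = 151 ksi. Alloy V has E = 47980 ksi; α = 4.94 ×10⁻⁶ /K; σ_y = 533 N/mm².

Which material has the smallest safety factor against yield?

Converting E to GPa, α to ×10⁻⁶/K, σ_y to MPa, then σ and n for each:
  alloy R: E = 209.9, α = 12.4, σ_y = 252.3 → σ = 427 MPa, n = 0.591
  alloy L: E = 207.5, α = 13.2, σ_y = 1041 → σ = 449 MPa, n = 2.32
  alloy V: E = 330.8, α = 4.94, σ_y = 533.0 → σ = 268 MPa, n = 1.99
Alloy R has the lowest safety factor, n = 0.591.

alloy R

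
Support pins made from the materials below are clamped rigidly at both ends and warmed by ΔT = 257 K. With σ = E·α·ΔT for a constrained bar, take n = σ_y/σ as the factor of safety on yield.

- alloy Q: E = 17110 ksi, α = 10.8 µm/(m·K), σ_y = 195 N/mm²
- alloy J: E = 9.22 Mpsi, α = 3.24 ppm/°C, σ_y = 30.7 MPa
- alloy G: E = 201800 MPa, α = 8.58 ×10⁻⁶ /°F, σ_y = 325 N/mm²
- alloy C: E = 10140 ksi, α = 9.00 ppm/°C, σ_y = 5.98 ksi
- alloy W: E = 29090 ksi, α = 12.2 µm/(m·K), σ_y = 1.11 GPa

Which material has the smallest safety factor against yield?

alloy C

With everything in SI (GPa, ×10⁻⁶/K, MPa):
  alloy Q: E = 118.0, α = 10.8, σ_y = 195.0 → σ = 327 MPa, n = 0.596
  alloy J: E = 63.57, α = 3.24, σ_y = 30.70 → σ = 52.9 MPa, n = 0.580
  alloy G: E = 201.8, α = 15.4, σ_y = 325.0 → σ = 801 MPa, n = 0.406
  alloy C: E = 69.91, α = 9.00, σ_y = 41.23 → σ = 162 MPa, n = 0.255
  alloy W: E = 200.6, α = 12.2, σ_y = 1110 → σ = 629 MPa, n = 1.77
The minimum is alloy C at n = 0.255.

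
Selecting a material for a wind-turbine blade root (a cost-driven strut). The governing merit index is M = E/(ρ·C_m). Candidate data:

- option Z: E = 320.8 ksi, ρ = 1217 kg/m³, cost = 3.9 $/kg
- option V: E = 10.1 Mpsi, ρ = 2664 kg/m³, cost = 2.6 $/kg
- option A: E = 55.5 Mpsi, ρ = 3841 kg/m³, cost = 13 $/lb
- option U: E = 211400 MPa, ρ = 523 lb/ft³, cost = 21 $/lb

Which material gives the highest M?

Convert each candidate to consistent units, then evaluate M:
  option Z: E = 2.212 GPa, ρ = 1217 kg/m³, cost = 3.900 $/kg
  option V: E = 69.64 GPa, ρ = 2664 kg/m³, cost = 2.600 $/kg
  option A: E = 382.7 GPa, ρ = 3841 kg/m³, cost = 28.66 $/kg
  option U: E = 211.4 GPa, ρ = 8378 kg/m³, cost = 46.30 $/kg
  option V: M = 10.1 MN·m per $
  option A: M = 3.48 MN·m per $
  option U: M = 0.545 MN·m per $
  option Z: M = 0.466 MN·m per $
Option V ranks first.

option V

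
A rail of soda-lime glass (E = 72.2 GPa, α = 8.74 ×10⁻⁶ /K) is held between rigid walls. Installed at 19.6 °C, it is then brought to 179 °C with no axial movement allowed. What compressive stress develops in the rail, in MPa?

ΔT = 159.4 K. Constrained thermal stress σ = E·α·ΔT = 72.20×10³ MPa × 8.74×10⁻⁶ × 159.4 = 101 MPa (compressive).

101 MPa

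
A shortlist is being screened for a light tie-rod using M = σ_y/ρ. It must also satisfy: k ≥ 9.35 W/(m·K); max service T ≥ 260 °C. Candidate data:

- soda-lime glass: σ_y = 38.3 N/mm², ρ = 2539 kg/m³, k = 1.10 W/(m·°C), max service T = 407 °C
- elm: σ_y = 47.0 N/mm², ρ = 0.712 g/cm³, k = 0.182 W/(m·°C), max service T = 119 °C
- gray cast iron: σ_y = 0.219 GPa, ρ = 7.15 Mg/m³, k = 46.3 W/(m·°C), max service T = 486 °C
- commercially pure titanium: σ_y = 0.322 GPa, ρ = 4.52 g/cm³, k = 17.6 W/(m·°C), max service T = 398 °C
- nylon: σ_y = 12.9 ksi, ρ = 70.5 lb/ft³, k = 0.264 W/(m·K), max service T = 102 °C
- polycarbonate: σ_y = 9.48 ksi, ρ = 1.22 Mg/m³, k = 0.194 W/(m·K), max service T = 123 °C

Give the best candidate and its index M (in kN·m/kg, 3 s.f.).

Screen on constraints: k ≥ 9.35 W/(m·K); max service T ≥ 260 °C. Survivors: gray cast iron, commercially pure titanium.
Putting every candidate on a common basis:
  gray cast iron: σ_y = 219.0 MPa, ρ = 7150 kg/m³
  commercially pure titanium: σ_y = 322.0 MPa, ρ = 4520 kg/m³
  commercially pure titanium: M = 71.2 kN·m/kg
  gray cast iron: M = 30.6 kN·m/kg
Highest index: commercially pure titanium.

commercially pure titanium, M = 71.2 kN·m/kg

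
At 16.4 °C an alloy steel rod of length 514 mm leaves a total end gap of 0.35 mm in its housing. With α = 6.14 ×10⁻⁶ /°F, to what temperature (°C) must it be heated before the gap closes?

78.0 °C

α = 6.14×10⁻⁶/°F × 9/5 = 11.1×10⁻⁶/K.
α·L₀·ΔT = 0.35 mm ⇒ ΔT = 0.35 / (11.1×10⁻⁶ × 514.0) = 61.61 K.
T = 16.4 + 61.61 = 78.01 °C.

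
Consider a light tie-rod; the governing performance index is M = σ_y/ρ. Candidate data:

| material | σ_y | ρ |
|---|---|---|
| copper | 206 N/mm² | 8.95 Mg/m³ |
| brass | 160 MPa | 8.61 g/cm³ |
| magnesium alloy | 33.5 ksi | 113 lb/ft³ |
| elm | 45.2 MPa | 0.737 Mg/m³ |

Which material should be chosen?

Normalizing units and computing the index:
  copper: σ_y = 206.0 MPa, ρ = 8950 kg/m³
  brass: σ_y = 160.0 MPa, ρ = 8610 kg/m³
  magnesium alloy: σ_y = 231.0 MPa, ρ = 1810 kg/m³
  elm: σ_y = 45.20 MPa, ρ = 737.0 kg/m³
  magnesium alloy: M = 128 kN·m/kg
  elm: M = 61.3 kN·m/kg
  copper: M = 23.0 kN·m/kg
  brass: M = 18.6 kN·m/kg
Magnesium alloy has the largest M.

magnesium alloy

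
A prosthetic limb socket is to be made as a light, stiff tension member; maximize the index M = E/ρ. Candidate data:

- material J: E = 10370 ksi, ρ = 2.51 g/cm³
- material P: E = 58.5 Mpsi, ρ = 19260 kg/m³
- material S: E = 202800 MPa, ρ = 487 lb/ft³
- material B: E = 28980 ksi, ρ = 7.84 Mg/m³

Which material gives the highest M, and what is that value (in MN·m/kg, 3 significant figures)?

In SI units:
  material J: E = 71.50 GPa, ρ = 2510 kg/m³
  material P: E = 403.3 GPa, ρ = 19260 kg/m³
  material S: E = 202.8 GPa, ρ = 7801 kg/m³
  material B: E = 199.8 GPa, ρ = 7840 kg/m³
  material J: M = 28.5 MN·m/kg
  material S: M = 26.0 MN·m/kg
  material B: M = 25.5 MN·m/kg
  material P: M = 20.9 MN·m/kg
Material J ranks first.

material J, M = 28.5 MN·m/kg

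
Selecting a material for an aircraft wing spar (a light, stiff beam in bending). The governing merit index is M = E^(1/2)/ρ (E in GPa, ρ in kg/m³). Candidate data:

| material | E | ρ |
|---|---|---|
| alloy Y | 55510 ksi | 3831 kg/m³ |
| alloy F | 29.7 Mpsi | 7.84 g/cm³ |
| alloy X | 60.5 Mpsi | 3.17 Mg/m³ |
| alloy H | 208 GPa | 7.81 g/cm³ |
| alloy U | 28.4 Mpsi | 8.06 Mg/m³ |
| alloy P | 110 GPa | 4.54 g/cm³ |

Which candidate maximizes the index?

alloy X

After converting to SI:
  alloy Y: E = 382.7 GPa, ρ = 3831 kg/m³
  alloy F: E = 204.8 GPa, ρ = 7840 kg/m³
  alloy X: E = 417.1 GPa, ρ = 3170 kg/m³
  alloy H: E = 208.0 GPa, ρ = 7810 kg/m³
  alloy U: E = 195.8 GPa, ρ = 8060 kg/m³
  alloy P: E = 110.0 GPa, ρ = 4540 kg/m³
  alloy X: M = 6.44×10⁻³
  alloy Y: M = 5.11×10⁻³
  alloy P: M = 2.31×10⁻³
  alloy H: M = 1.85×10⁻³
  alloy F: M = 1.83×10⁻³
  alloy U: M = 1.74×10⁻³
Alloy X has the largest M.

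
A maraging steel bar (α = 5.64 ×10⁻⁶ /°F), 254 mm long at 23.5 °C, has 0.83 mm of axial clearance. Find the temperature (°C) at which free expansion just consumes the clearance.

345 °C

α = 5.64×10⁻⁶/°F × 9/5 = 10.2×10⁻⁶/K.
α·L₀·ΔT = 0.83 mm ⇒ ΔT = 0.83 / (10.2×10⁻⁶ × 254.0) = 321.9 K.
T = 23.5 + 321.9 = 345.4 °C.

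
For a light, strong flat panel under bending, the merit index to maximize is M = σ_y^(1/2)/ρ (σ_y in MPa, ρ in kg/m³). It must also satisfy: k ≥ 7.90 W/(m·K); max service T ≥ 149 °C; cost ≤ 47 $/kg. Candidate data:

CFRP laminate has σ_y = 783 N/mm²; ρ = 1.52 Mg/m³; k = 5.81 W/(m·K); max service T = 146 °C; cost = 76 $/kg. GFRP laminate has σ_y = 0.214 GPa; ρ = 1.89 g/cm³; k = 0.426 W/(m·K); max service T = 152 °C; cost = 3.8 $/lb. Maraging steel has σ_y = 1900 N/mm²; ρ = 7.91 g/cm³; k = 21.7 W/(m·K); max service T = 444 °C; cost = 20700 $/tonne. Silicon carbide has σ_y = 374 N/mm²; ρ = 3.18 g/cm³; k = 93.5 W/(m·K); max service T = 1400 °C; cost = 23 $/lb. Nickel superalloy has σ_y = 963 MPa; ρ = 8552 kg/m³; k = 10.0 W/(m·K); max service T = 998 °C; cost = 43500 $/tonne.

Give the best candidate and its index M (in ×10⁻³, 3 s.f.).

Screen on constraints: k ≥ 7.90 W/(m·K); max service T ≥ 149 °C; cost ≤ 47 $/kg. Survivors: maraging steel, nickel superalloy.
Putting every candidate on a common basis:
  maraging steel: σ_y = 1900 MPa, ρ = 7910 kg/m³
  nickel superalloy: σ_y = 963.0 MPa, ρ = 8552 kg/m³
  maraging steel: M = 5.51×10⁻³
  nickel superalloy: M = 3.63×10⁻³
Highest index: maraging steel.

maraging steel, M = 5.51×10⁻³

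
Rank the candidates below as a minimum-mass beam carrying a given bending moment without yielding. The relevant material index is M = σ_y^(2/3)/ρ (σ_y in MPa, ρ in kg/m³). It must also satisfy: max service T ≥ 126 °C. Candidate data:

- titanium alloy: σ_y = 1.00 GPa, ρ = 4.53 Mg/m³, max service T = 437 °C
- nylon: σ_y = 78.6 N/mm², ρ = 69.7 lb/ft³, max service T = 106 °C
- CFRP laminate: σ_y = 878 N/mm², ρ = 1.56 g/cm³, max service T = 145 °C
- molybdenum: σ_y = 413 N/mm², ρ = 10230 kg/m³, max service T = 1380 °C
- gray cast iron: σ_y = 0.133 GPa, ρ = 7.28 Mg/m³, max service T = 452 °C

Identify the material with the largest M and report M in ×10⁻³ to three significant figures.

CFRP laminate, M = 58.8×10⁻³

Screen on constraints: max service T ≥ 126 °C. Survivors: titanium alloy, CFRP laminate, molybdenum, gray cast iron.
Convert each candidate to consistent units, then evaluate M:
  titanium alloy: σ_y = 1000 MPa, ρ = 4530 kg/m³
  CFRP laminate: σ_y = 878.0 MPa, ρ = 1560 kg/m³
  molybdenum: σ_y = 413.0 MPa, ρ = 10230 kg/m³
  gray cast iron: σ_y = 133.0 MPa, ρ = 7280 kg/m³
  CFRP laminate: M = 58.8×10⁻³
  titanium alloy: M = 22.1×10⁻³
  molybdenum: M = 5.42×10⁻³
  gray cast iron: M = 3.58×10⁻³
The maximum is for CFRP laminate.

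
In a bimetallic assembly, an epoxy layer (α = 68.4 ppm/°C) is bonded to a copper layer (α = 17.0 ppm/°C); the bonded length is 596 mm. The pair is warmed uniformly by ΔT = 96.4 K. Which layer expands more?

α(epoxy) = 68.4×10⁻⁶/K vs α(copper) = 17.0×10⁻⁶/K.
Higher α expands more for the same ΔT: epoxy.

epoxy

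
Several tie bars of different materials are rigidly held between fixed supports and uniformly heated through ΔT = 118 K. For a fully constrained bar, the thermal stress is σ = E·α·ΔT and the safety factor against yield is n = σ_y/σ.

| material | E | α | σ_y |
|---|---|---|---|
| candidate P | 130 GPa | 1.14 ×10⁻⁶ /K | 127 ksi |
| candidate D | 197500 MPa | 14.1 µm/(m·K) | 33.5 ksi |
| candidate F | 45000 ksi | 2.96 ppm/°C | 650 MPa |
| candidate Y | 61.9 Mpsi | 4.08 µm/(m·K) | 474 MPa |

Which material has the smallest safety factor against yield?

candidate D

Per material, after unit conversion:
  candidate P: E = 130.0, α = 1.14, σ_y = 875.6 → σ = 17.5 MPa, n = 50.1
  candidate D: E = 197.5, α = 14.1, σ_y = 231.0 → σ = 329 MPa, n = 0.703
  candidate F: E = 310.3, α = 2.96, σ_y = 650.0 → σ = 108 MPa, n = 6.00
  candidate Y: E = 426.8, α = 4.08, σ_y = 474.0 → σ = 205 MPa, n = 2.31
Candidate D has the lowest safety factor, n = 0.703.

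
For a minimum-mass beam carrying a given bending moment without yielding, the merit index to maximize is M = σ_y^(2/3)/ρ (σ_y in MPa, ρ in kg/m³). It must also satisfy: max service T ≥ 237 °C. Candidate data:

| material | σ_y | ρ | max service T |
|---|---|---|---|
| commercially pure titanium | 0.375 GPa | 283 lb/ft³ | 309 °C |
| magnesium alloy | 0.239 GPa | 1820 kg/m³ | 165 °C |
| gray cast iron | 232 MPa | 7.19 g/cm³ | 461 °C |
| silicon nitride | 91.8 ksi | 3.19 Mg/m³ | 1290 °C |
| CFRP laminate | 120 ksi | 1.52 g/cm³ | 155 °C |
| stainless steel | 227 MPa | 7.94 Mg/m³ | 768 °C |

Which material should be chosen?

Screen on constraints: max service T ≥ 237 °C. Survivors: commercially pure titanium, gray cast iron, silicon nitride, stainless steel.
Normalizing units and computing the index:
  commercially pure titanium: σ_y = 375.0 MPa, ρ = 4533 kg/m³
  gray cast iron: σ_y = 232.0 MPa, ρ = 7190 kg/m³
  silicon nitride: σ_y = 632.9 MPa, ρ = 3190 kg/m³
  stainless steel: σ_y = 227.0 MPa, ρ = 7940 kg/m³
  silicon nitride: M = 23.1×10⁻³
  commercially pure titanium: M = 11.5×10⁻³
  gray cast iron: M = 5.25×10⁻³
  stainless steel: M = 4.69×10⁻³
Silicon nitride has the largest M.

silicon nitride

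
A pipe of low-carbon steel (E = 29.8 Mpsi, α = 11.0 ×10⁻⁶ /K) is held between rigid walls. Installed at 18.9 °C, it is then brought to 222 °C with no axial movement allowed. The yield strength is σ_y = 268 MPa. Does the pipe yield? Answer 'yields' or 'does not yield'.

E = 29.8 Mpsi = 205.5 GPa.
ΔT = 203.1 K. Constrained thermal stress σ = E·α·ΔT = 205.5×10³ MPa × 11.0×10⁻⁶ × 203.1 = 459 MPa (compressive).
Compare to σ_y = 268 MPa: σ ≥ σ_y, so it yields.

yields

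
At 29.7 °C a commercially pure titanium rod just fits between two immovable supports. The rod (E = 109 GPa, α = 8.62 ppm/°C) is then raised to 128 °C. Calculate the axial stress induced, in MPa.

92.4 MPa

ΔT = 98.30 K. Constrained thermal stress σ = E·α·ΔT = 109.0×10³ MPa × 8.62×10⁻⁶ × 98.30 = 92.4 MPa (compressive).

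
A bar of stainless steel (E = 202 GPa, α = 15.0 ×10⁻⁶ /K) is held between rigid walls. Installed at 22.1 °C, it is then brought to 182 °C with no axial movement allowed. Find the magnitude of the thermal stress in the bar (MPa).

484 MPa

ΔT = 159.9 K. Constrained thermal stress σ = E·α·ΔT = 202.0×10³ MPa × 15.0×10⁻⁶ × 159.9 = 484 MPa (compressive).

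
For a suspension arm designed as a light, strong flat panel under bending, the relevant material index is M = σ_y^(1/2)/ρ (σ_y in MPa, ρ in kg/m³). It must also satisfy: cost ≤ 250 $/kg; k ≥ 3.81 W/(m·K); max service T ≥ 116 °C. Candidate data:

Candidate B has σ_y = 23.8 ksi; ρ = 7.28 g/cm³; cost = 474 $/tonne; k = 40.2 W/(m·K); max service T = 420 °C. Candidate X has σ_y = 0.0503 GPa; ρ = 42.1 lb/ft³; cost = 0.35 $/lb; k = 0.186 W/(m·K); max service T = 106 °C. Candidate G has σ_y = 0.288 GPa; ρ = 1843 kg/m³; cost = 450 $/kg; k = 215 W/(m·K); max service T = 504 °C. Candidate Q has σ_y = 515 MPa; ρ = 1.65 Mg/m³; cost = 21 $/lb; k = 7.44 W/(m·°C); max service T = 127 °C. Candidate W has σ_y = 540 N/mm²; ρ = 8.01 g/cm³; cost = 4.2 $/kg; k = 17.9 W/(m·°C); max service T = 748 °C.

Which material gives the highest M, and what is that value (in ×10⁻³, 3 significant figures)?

Screen on constraints: cost ≤ 250 $/kg; k ≥ 3.81 W/(m·K); max service T ≥ 116 °C. Survivors: candidate B, candidate Q, candidate W.
Normalizing units and computing the index:
  candidate B: σ_y = 164.1 MPa, ρ = 7280 kg/m³
  candidate Q: σ_y = 515.0 MPa, ρ = 1650 kg/m³
  candidate W: σ_y = 540.0 MPa, ρ = 8010 kg/m³
  candidate Q: M = 13.8×10⁻³
  candidate W: M = 2.90×10⁻³
  candidate B: M = 1.76×10⁻³
Candidate Q has the largest M.

candidate Q, M = 13.8×10⁻³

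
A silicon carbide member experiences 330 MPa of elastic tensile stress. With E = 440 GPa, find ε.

ε = σ/E = 330 / 440000 = 7.50×10⁻⁴.

7.50×10⁻⁴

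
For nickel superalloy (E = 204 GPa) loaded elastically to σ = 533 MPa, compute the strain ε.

ε = σ/E = 533 / 204000 = 2.61×10⁻³.

2.61×10⁻³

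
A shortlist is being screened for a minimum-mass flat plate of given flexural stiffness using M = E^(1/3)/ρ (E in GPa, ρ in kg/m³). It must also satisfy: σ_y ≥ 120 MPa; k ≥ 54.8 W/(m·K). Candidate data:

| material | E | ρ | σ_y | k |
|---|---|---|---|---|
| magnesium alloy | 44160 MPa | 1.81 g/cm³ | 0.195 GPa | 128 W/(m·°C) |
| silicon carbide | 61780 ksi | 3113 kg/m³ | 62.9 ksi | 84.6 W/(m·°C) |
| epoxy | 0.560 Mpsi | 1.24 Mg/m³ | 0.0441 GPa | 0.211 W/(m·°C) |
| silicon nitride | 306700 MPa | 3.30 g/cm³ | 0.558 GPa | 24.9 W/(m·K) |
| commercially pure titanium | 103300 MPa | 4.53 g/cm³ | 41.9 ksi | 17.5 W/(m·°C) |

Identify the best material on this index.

silicon carbide

Screen on constraints: σ_y ≥ 120 MPa; k ≥ 54.8 W/(m·K). Survivors: magnesium alloy, silicon carbide.
After converting to SI:
  magnesium alloy: E = 44.16 GPa, ρ = 1810 kg/m³
  silicon carbide: E = 426.0 GPa, ρ = 3113 kg/m³
  silicon carbide: M = 2.42×10⁻³
  magnesium alloy: M = 1.95×10⁻³
The maximum is for silicon carbide.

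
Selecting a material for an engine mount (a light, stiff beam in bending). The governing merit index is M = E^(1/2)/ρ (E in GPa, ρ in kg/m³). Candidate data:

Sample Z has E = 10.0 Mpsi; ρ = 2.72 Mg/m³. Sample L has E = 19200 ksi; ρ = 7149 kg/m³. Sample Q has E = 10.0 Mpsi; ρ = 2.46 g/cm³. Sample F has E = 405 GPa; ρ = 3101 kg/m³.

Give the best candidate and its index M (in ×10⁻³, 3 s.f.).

After converting to SI:
  sample Z: E = 68.95 GPa, ρ = 2720 kg/m³
  sample L: E = 132.4 GPa, ρ = 7149 kg/m³
  sample Q: E = 68.95 GPa, ρ = 2460 kg/m³
  sample F: E = 405.0 GPa, ρ = 3101 kg/m³
  sample F: M = 6.49×10⁻³
  sample Q: M = 3.38×10⁻³
  sample Z: M = 3.05×10⁻³
  sample L: M = 1.61×10⁻³
Highest index: sample F.

sample F, M = 6.49×10⁻³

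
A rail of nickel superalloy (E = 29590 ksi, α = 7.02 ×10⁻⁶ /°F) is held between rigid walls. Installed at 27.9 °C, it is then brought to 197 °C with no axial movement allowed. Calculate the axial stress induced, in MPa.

E = 29590 ksi = 204.0 GPa.
α = 7.02×10⁻⁶/°F × 9/5 = 12.6×10⁻⁶/K.
ΔT = 169.1 K. Constrained thermal stress σ = E·α·ΔT = 204.0×10³ MPa × 12.6×10⁻⁶ × 169.1 = 436 MPa (compressive).

436 MPa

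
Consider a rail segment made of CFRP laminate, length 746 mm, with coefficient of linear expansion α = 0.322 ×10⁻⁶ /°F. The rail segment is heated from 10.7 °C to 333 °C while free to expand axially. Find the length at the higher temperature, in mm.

746.14 mm

Convert α: 0.322×10⁻⁶/°F × (9/5) = 0.580×10⁻⁶/K.
ΔT = 333 − 10.7 = 322.3 K.
ΔL = α·L₀·ΔT = 0.580×10⁻⁶ × 746 mm × 322.3 K = 0.139 mm.
L = L₀ + ΔL = 746 + 0.139 = 746.14 mm.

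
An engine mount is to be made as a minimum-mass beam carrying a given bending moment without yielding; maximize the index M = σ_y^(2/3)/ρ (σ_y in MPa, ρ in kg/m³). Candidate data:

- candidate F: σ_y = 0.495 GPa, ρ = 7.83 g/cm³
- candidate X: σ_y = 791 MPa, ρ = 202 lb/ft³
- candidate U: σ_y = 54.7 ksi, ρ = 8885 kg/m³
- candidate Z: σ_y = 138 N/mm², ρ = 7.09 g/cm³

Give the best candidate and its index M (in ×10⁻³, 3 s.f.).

candidate X, M = 26.4×10⁻³

Putting every candidate on a common basis:
  candidate F: σ_y = 495.0 MPa, ρ = 7830 kg/m³
  candidate X: σ_y = 791.0 MPa, ρ = 3236 kg/m³
  candidate U: σ_y = 377.1 MPa, ρ = 8885 kg/m³
  candidate Z: σ_y = 138.0 MPa, ρ = 7090 kg/m³
  candidate X: M = 26.4×10⁻³
  candidate F: M = 7.99×10⁻³
  candidate U: M = 5.88×10⁻³
  candidate Z: M = 3.77×10⁻³
The maximum is for candidate X.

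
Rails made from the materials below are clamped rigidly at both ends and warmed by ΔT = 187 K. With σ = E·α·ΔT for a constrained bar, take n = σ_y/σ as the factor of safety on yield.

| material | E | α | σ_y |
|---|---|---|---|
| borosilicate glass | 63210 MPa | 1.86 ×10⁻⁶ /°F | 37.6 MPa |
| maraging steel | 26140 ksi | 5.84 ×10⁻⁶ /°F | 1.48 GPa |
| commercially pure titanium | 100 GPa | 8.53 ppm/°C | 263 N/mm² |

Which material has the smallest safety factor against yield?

borosilicate glass

With everything in SI (GPa, ×10⁻⁶/K, MPa):
  borosilicate glass: E = 63.21, α = 3.35, σ_y = 37.60 → σ = 39.6 MPa, n = 0.950
  maraging steel: E = 180.2, α = 10.5, σ_y = 1480 → σ = 354 MPa, n = 4.18
  commercially pure titanium: E = 100.0, α = 8.53, σ_y = 263.0 → σ = 160 MPa, n = 1.65
Borosilicate glass has the lowest safety factor, n = 0.950.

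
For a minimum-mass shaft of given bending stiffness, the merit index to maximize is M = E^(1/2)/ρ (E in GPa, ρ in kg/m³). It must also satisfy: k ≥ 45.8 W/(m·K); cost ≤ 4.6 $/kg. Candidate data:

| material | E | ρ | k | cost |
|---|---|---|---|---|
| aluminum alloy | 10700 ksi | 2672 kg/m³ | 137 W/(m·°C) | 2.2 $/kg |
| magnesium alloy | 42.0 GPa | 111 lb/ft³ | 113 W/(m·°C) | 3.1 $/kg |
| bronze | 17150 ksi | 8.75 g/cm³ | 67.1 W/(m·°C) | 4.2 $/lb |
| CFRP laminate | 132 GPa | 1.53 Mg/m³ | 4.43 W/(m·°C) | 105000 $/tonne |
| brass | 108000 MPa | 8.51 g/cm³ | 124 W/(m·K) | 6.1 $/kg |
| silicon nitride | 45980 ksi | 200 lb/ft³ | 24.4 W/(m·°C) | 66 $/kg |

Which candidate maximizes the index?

magnesium alloy

Screen on constraints: k ≥ 45.8 W/(m·K); cost ≤ 4.6 $/kg. Survivors: aluminum alloy, magnesium alloy.
Normalizing units and computing the index:
  aluminum alloy: E = 73.77 GPa, ρ = 2672 kg/m³
  magnesium alloy: E = 42.00 GPa, ρ = 1778 kg/m³
  magnesium alloy: M = 3.64×10⁻³
  aluminum alloy: M = 3.21×10⁻³
The maximum is for magnesium alloy.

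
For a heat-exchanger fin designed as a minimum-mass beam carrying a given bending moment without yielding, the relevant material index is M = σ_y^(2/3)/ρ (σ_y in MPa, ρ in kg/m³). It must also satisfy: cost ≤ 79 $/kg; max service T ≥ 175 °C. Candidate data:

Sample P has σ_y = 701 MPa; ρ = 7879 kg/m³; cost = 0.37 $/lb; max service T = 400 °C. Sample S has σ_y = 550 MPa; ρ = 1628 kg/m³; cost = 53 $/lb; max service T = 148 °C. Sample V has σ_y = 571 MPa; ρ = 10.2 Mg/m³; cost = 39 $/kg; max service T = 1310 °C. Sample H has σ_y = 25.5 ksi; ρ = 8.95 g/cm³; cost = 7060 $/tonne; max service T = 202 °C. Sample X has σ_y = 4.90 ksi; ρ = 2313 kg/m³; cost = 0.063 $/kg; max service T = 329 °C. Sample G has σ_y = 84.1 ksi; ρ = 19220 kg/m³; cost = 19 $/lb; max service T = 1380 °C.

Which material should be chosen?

sample P

Screen on constraints: cost ≤ 79 $/kg; max service T ≥ 175 °C. Survivors: sample P, sample V, sample H, sample X, sample G.
Normalizing units and computing the index:
  sample P: σ_y = 701.0 MPa, ρ = 7879 kg/m³
  sample V: σ_y = 571.0 MPa, ρ = 10200 kg/m³
  sample H: σ_y = 175.8 MPa, ρ = 8950 kg/m³
  sample X: σ_y = 33.78 MPa, ρ = 2313 kg/m³
  sample G: σ_y = 579.8 MPa, ρ = 19220 kg/m³
  sample P: M = 10.0×10⁻³
  sample V: M = 6.75×10⁻³
  sample X: M = 4.52×10⁻³
  sample G: M = 3.62×10⁻³
  sample H: M = 3.51×10⁻³
Highest index: sample P.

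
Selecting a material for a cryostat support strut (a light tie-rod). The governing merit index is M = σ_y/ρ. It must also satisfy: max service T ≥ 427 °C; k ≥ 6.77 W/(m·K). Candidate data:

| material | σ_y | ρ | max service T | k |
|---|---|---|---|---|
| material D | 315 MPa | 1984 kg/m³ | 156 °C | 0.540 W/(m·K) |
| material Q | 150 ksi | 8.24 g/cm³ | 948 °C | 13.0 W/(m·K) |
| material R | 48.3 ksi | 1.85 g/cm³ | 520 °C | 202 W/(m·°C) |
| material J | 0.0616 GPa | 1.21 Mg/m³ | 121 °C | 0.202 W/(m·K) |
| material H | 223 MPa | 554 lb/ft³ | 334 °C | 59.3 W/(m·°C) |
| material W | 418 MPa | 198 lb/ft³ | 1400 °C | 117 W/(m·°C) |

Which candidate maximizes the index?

Screen on constraints: max service T ≥ 427 °C; k ≥ 6.77 W/(m·K). Survivors: material Q, material R, material W.
Putting every candidate on a common basis:
  material Q: σ_y = 1034 MPa, ρ = 8240 kg/m³
  material R: σ_y = 333.0 MPa, ρ = 1850 kg/m³
  material W: σ_y = 418.0 MPa, ρ = 3172 kg/m³
  material R: M = 180 kN·m/kg
  material W: M = 132 kN·m/kg
  material Q: M = 126 kN·m/kg
Material R has the largest M.

material R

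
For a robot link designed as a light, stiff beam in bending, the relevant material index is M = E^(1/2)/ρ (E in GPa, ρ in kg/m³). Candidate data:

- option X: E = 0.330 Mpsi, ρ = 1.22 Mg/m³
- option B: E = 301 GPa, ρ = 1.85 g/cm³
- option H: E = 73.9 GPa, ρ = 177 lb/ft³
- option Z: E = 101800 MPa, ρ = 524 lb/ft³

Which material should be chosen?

Putting every candidate on a common basis:
  option X: E = 2.275 GPa, ρ = 1220 kg/m³
  option B: E = 301.0 GPa, ρ = 1850 kg/m³
  option H: E = 73.90 GPa, ρ = 2835 kg/m³
  option Z: E = 101.8 GPa, ρ = 8394 kg/m³
  option B: M = 9.38×10⁻³
  option H: M = 3.03×10⁻³
  option X: M = 1.24×10⁻³
  option Z: M = 1.20×10⁻³
Highest index: option B.

option B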